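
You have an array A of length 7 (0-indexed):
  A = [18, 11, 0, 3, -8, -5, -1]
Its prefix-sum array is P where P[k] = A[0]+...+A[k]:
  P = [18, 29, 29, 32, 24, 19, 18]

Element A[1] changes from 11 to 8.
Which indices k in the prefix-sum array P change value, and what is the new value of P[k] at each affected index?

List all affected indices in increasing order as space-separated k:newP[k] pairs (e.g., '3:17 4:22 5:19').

Answer: 1:26 2:26 3:29 4:21 5:16 6:15

Derivation:
P[k] = A[0] + ... + A[k]
P[k] includes A[1] iff k >= 1
Affected indices: 1, 2, ..., 6; delta = -3
  P[1]: 29 + -3 = 26
  P[2]: 29 + -3 = 26
  P[3]: 32 + -3 = 29
  P[4]: 24 + -3 = 21
  P[5]: 19 + -3 = 16
  P[6]: 18 + -3 = 15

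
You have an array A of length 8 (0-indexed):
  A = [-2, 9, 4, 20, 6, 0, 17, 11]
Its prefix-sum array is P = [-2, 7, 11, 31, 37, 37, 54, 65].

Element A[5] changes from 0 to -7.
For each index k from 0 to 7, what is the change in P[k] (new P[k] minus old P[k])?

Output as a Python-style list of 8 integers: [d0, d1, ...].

Element change: A[5] 0 -> -7, delta = -7
For k < 5: P[k] unchanged, delta_P[k] = 0
For k >= 5: P[k] shifts by exactly -7
Delta array: [0, 0, 0, 0, 0, -7, -7, -7]

Answer: [0, 0, 0, 0, 0, -7, -7, -7]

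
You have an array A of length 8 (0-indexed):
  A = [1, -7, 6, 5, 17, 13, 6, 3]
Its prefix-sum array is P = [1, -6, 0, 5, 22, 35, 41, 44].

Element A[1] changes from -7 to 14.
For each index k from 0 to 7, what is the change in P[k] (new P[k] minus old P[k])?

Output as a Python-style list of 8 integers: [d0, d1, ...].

Answer: [0, 21, 21, 21, 21, 21, 21, 21]

Derivation:
Element change: A[1] -7 -> 14, delta = 21
For k < 1: P[k] unchanged, delta_P[k] = 0
For k >= 1: P[k] shifts by exactly 21
Delta array: [0, 21, 21, 21, 21, 21, 21, 21]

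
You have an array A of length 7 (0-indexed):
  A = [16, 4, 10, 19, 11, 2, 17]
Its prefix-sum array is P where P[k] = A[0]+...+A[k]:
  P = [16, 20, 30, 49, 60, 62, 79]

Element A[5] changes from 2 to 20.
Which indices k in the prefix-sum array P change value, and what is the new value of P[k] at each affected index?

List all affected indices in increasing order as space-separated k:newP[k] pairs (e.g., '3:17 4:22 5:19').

P[k] = A[0] + ... + A[k]
P[k] includes A[5] iff k >= 5
Affected indices: 5, 6, ..., 6; delta = 18
  P[5]: 62 + 18 = 80
  P[6]: 79 + 18 = 97

Answer: 5:80 6:97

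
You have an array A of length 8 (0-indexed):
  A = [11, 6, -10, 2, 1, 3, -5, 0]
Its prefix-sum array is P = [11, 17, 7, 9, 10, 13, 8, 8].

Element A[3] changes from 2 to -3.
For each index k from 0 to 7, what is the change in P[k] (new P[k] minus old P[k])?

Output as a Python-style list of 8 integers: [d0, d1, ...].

Element change: A[3] 2 -> -3, delta = -5
For k < 3: P[k] unchanged, delta_P[k] = 0
For k >= 3: P[k] shifts by exactly -5
Delta array: [0, 0, 0, -5, -5, -5, -5, -5]

Answer: [0, 0, 0, -5, -5, -5, -5, -5]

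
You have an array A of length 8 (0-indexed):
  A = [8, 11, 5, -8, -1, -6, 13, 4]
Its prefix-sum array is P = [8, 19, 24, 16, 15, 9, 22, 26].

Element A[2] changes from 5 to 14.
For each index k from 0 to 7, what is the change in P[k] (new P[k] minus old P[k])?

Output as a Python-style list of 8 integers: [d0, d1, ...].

Answer: [0, 0, 9, 9, 9, 9, 9, 9]

Derivation:
Element change: A[2] 5 -> 14, delta = 9
For k < 2: P[k] unchanged, delta_P[k] = 0
For k >= 2: P[k] shifts by exactly 9
Delta array: [0, 0, 9, 9, 9, 9, 9, 9]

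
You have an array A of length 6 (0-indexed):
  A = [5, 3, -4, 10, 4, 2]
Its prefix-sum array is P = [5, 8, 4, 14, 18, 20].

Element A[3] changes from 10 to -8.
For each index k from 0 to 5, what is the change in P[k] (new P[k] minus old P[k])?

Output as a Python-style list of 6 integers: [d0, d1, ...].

Element change: A[3] 10 -> -8, delta = -18
For k < 3: P[k] unchanged, delta_P[k] = 0
For k >= 3: P[k] shifts by exactly -18
Delta array: [0, 0, 0, -18, -18, -18]

Answer: [0, 0, 0, -18, -18, -18]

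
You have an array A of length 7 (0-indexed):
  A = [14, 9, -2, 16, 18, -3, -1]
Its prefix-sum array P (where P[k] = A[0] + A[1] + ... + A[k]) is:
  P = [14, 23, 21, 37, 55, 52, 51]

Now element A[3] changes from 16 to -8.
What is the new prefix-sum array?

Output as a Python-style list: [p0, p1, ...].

Answer: [14, 23, 21, 13, 31, 28, 27]

Derivation:
Change: A[3] 16 -> -8, delta = -24
P[k] for k < 3: unchanged (A[3] not included)
P[k] for k >= 3: shift by delta = -24
  P[0] = 14 + 0 = 14
  P[1] = 23 + 0 = 23
  P[2] = 21 + 0 = 21
  P[3] = 37 + -24 = 13
  P[4] = 55 + -24 = 31
  P[5] = 52 + -24 = 28
  P[6] = 51 + -24 = 27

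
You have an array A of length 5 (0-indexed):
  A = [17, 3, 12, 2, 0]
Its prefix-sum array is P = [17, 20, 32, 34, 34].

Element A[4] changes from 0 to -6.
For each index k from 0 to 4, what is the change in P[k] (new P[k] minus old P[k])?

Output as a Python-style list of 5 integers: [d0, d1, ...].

Answer: [0, 0, 0, 0, -6]

Derivation:
Element change: A[4] 0 -> -6, delta = -6
For k < 4: P[k] unchanged, delta_P[k] = 0
For k >= 4: P[k] shifts by exactly -6
Delta array: [0, 0, 0, 0, -6]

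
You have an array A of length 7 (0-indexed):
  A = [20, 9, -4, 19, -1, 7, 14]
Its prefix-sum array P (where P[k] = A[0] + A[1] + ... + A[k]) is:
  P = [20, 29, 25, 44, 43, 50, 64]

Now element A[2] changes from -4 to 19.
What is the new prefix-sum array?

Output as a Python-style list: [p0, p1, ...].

Answer: [20, 29, 48, 67, 66, 73, 87]

Derivation:
Change: A[2] -4 -> 19, delta = 23
P[k] for k < 2: unchanged (A[2] not included)
P[k] for k >= 2: shift by delta = 23
  P[0] = 20 + 0 = 20
  P[1] = 29 + 0 = 29
  P[2] = 25 + 23 = 48
  P[3] = 44 + 23 = 67
  P[4] = 43 + 23 = 66
  P[5] = 50 + 23 = 73
  P[6] = 64 + 23 = 87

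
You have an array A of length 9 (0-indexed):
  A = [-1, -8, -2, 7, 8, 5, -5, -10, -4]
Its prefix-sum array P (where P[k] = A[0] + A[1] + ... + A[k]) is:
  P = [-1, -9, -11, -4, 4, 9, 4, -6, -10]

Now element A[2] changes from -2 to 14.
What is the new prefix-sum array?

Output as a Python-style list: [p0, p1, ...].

Answer: [-1, -9, 5, 12, 20, 25, 20, 10, 6]

Derivation:
Change: A[2] -2 -> 14, delta = 16
P[k] for k < 2: unchanged (A[2] not included)
P[k] for k >= 2: shift by delta = 16
  P[0] = -1 + 0 = -1
  P[1] = -9 + 0 = -9
  P[2] = -11 + 16 = 5
  P[3] = -4 + 16 = 12
  P[4] = 4 + 16 = 20
  P[5] = 9 + 16 = 25
  P[6] = 4 + 16 = 20
  P[7] = -6 + 16 = 10
  P[8] = -10 + 16 = 6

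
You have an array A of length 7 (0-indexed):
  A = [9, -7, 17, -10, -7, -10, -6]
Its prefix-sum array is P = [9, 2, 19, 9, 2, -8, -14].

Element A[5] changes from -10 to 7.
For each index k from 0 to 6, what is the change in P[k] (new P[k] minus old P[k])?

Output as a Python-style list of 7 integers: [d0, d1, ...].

Element change: A[5] -10 -> 7, delta = 17
For k < 5: P[k] unchanged, delta_P[k] = 0
For k >= 5: P[k] shifts by exactly 17
Delta array: [0, 0, 0, 0, 0, 17, 17]

Answer: [0, 0, 0, 0, 0, 17, 17]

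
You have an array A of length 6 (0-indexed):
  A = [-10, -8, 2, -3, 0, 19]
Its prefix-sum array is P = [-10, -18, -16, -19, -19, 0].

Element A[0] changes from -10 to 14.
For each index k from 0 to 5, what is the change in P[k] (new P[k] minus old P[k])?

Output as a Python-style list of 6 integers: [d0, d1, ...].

Element change: A[0] -10 -> 14, delta = 24
For k < 0: P[k] unchanged, delta_P[k] = 0
For k >= 0: P[k] shifts by exactly 24
Delta array: [24, 24, 24, 24, 24, 24]

Answer: [24, 24, 24, 24, 24, 24]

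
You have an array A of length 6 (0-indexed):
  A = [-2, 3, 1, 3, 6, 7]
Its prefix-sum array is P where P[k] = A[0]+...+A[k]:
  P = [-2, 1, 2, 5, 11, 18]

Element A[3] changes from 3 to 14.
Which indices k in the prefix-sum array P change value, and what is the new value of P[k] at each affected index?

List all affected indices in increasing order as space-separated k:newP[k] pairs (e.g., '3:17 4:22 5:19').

Answer: 3:16 4:22 5:29

Derivation:
P[k] = A[0] + ... + A[k]
P[k] includes A[3] iff k >= 3
Affected indices: 3, 4, ..., 5; delta = 11
  P[3]: 5 + 11 = 16
  P[4]: 11 + 11 = 22
  P[5]: 18 + 11 = 29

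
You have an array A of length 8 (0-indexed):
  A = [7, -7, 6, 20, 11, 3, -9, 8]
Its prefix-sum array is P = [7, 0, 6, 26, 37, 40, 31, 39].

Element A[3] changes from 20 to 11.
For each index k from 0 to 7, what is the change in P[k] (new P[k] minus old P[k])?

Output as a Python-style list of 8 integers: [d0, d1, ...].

Element change: A[3] 20 -> 11, delta = -9
For k < 3: P[k] unchanged, delta_P[k] = 0
For k >= 3: P[k] shifts by exactly -9
Delta array: [0, 0, 0, -9, -9, -9, -9, -9]

Answer: [0, 0, 0, -9, -9, -9, -9, -9]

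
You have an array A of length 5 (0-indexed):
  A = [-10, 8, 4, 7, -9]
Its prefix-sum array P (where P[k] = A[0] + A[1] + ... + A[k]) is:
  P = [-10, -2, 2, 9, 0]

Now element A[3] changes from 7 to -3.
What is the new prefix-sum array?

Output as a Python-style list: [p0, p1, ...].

Answer: [-10, -2, 2, -1, -10]

Derivation:
Change: A[3] 7 -> -3, delta = -10
P[k] for k < 3: unchanged (A[3] not included)
P[k] for k >= 3: shift by delta = -10
  P[0] = -10 + 0 = -10
  P[1] = -2 + 0 = -2
  P[2] = 2 + 0 = 2
  P[3] = 9 + -10 = -1
  P[4] = 0 + -10 = -10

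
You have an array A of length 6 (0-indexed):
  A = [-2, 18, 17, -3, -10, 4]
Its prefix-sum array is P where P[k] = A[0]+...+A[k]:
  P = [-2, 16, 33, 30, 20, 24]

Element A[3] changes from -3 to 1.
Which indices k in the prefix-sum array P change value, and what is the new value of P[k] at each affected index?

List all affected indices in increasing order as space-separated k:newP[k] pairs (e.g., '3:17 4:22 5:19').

P[k] = A[0] + ... + A[k]
P[k] includes A[3] iff k >= 3
Affected indices: 3, 4, ..., 5; delta = 4
  P[3]: 30 + 4 = 34
  P[4]: 20 + 4 = 24
  P[5]: 24 + 4 = 28

Answer: 3:34 4:24 5:28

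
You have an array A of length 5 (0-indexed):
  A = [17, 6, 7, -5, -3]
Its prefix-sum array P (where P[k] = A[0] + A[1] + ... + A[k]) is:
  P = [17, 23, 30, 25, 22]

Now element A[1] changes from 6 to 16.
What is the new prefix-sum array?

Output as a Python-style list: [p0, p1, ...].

Answer: [17, 33, 40, 35, 32]

Derivation:
Change: A[1] 6 -> 16, delta = 10
P[k] for k < 1: unchanged (A[1] not included)
P[k] for k >= 1: shift by delta = 10
  P[0] = 17 + 0 = 17
  P[1] = 23 + 10 = 33
  P[2] = 30 + 10 = 40
  P[3] = 25 + 10 = 35
  P[4] = 22 + 10 = 32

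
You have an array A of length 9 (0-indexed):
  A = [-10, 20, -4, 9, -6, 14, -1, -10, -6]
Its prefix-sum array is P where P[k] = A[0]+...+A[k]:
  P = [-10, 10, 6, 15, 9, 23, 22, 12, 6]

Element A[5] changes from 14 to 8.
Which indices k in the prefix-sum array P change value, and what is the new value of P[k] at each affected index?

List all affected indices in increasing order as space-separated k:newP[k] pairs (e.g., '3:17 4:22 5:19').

P[k] = A[0] + ... + A[k]
P[k] includes A[5] iff k >= 5
Affected indices: 5, 6, ..., 8; delta = -6
  P[5]: 23 + -6 = 17
  P[6]: 22 + -6 = 16
  P[7]: 12 + -6 = 6
  P[8]: 6 + -6 = 0

Answer: 5:17 6:16 7:6 8:0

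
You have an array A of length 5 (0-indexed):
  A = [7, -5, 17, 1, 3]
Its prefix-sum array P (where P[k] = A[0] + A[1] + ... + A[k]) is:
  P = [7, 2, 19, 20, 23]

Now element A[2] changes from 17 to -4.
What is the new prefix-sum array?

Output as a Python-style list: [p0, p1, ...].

Answer: [7, 2, -2, -1, 2]

Derivation:
Change: A[2] 17 -> -4, delta = -21
P[k] for k < 2: unchanged (A[2] not included)
P[k] for k >= 2: shift by delta = -21
  P[0] = 7 + 0 = 7
  P[1] = 2 + 0 = 2
  P[2] = 19 + -21 = -2
  P[3] = 20 + -21 = -1
  P[4] = 23 + -21 = 2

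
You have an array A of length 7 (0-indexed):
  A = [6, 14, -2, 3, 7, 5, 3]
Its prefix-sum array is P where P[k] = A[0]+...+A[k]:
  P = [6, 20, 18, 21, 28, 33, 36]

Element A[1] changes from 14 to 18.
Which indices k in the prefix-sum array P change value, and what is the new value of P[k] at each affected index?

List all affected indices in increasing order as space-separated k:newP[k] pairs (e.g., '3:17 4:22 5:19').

Answer: 1:24 2:22 3:25 4:32 5:37 6:40

Derivation:
P[k] = A[0] + ... + A[k]
P[k] includes A[1] iff k >= 1
Affected indices: 1, 2, ..., 6; delta = 4
  P[1]: 20 + 4 = 24
  P[2]: 18 + 4 = 22
  P[3]: 21 + 4 = 25
  P[4]: 28 + 4 = 32
  P[5]: 33 + 4 = 37
  P[6]: 36 + 4 = 40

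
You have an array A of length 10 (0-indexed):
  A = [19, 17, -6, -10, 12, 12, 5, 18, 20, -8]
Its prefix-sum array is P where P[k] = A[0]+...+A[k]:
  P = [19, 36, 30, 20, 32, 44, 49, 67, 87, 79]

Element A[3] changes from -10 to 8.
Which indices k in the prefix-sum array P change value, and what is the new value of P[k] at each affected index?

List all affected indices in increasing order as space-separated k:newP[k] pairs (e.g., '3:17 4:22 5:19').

P[k] = A[0] + ... + A[k]
P[k] includes A[3] iff k >= 3
Affected indices: 3, 4, ..., 9; delta = 18
  P[3]: 20 + 18 = 38
  P[4]: 32 + 18 = 50
  P[5]: 44 + 18 = 62
  P[6]: 49 + 18 = 67
  P[7]: 67 + 18 = 85
  P[8]: 87 + 18 = 105
  P[9]: 79 + 18 = 97

Answer: 3:38 4:50 5:62 6:67 7:85 8:105 9:97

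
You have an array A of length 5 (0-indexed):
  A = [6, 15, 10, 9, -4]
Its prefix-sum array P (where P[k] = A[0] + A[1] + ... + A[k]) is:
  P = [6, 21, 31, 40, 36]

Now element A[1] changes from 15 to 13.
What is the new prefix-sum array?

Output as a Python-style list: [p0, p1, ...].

Change: A[1] 15 -> 13, delta = -2
P[k] for k < 1: unchanged (A[1] not included)
P[k] for k >= 1: shift by delta = -2
  P[0] = 6 + 0 = 6
  P[1] = 21 + -2 = 19
  P[2] = 31 + -2 = 29
  P[3] = 40 + -2 = 38
  P[4] = 36 + -2 = 34

Answer: [6, 19, 29, 38, 34]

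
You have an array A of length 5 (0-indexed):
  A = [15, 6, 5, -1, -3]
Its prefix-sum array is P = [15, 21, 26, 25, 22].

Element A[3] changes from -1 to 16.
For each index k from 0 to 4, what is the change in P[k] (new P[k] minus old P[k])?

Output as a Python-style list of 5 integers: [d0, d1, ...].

Element change: A[3] -1 -> 16, delta = 17
For k < 3: P[k] unchanged, delta_P[k] = 0
For k >= 3: P[k] shifts by exactly 17
Delta array: [0, 0, 0, 17, 17]

Answer: [0, 0, 0, 17, 17]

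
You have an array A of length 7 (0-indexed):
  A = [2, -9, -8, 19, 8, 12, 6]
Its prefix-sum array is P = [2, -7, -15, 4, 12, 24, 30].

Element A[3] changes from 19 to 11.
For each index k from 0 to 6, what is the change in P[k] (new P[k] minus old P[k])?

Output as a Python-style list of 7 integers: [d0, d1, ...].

Answer: [0, 0, 0, -8, -8, -8, -8]

Derivation:
Element change: A[3] 19 -> 11, delta = -8
For k < 3: P[k] unchanged, delta_P[k] = 0
For k >= 3: P[k] shifts by exactly -8
Delta array: [0, 0, 0, -8, -8, -8, -8]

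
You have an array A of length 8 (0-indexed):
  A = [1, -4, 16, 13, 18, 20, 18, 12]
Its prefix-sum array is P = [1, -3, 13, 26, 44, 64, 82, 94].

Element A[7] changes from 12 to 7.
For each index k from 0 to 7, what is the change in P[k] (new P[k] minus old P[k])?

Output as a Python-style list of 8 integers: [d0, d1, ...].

Element change: A[7] 12 -> 7, delta = -5
For k < 7: P[k] unchanged, delta_P[k] = 0
For k >= 7: P[k] shifts by exactly -5
Delta array: [0, 0, 0, 0, 0, 0, 0, -5]

Answer: [0, 0, 0, 0, 0, 0, 0, -5]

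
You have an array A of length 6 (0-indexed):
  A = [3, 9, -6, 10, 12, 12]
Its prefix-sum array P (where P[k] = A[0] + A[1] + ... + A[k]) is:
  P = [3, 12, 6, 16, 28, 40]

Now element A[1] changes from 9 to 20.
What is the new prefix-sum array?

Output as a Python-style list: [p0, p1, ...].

Change: A[1] 9 -> 20, delta = 11
P[k] for k < 1: unchanged (A[1] not included)
P[k] for k >= 1: shift by delta = 11
  P[0] = 3 + 0 = 3
  P[1] = 12 + 11 = 23
  P[2] = 6 + 11 = 17
  P[3] = 16 + 11 = 27
  P[4] = 28 + 11 = 39
  P[5] = 40 + 11 = 51

Answer: [3, 23, 17, 27, 39, 51]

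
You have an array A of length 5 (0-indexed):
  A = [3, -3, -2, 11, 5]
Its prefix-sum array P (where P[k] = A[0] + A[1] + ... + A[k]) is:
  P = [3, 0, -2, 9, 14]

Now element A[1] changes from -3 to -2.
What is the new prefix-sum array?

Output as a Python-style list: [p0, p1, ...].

Change: A[1] -3 -> -2, delta = 1
P[k] for k < 1: unchanged (A[1] not included)
P[k] for k >= 1: shift by delta = 1
  P[0] = 3 + 0 = 3
  P[1] = 0 + 1 = 1
  P[2] = -2 + 1 = -1
  P[3] = 9 + 1 = 10
  P[4] = 14 + 1 = 15

Answer: [3, 1, -1, 10, 15]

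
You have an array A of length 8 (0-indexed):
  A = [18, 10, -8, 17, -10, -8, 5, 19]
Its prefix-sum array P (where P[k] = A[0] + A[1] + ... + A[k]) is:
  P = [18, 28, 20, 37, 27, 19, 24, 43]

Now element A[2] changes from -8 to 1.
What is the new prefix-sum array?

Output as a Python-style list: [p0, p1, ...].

Answer: [18, 28, 29, 46, 36, 28, 33, 52]

Derivation:
Change: A[2] -8 -> 1, delta = 9
P[k] for k < 2: unchanged (A[2] not included)
P[k] for k >= 2: shift by delta = 9
  P[0] = 18 + 0 = 18
  P[1] = 28 + 0 = 28
  P[2] = 20 + 9 = 29
  P[3] = 37 + 9 = 46
  P[4] = 27 + 9 = 36
  P[5] = 19 + 9 = 28
  P[6] = 24 + 9 = 33
  P[7] = 43 + 9 = 52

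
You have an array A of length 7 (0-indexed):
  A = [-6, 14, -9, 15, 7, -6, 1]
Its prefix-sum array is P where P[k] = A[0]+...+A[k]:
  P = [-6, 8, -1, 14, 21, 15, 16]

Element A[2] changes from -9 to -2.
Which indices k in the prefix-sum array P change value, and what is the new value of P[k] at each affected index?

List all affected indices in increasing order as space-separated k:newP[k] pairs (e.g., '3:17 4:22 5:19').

P[k] = A[0] + ... + A[k]
P[k] includes A[2] iff k >= 2
Affected indices: 2, 3, ..., 6; delta = 7
  P[2]: -1 + 7 = 6
  P[3]: 14 + 7 = 21
  P[4]: 21 + 7 = 28
  P[5]: 15 + 7 = 22
  P[6]: 16 + 7 = 23

Answer: 2:6 3:21 4:28 5:22 6:23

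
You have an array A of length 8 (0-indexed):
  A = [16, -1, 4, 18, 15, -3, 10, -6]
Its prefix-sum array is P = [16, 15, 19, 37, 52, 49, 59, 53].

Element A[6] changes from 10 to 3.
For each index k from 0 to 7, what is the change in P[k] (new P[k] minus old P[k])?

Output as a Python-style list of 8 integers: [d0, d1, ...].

Answer: [0, 0, 0, 0, 0, 0, -7, -7]

Derivation:
Element change: A[6] 10 -> 3, delta = -7
For k < 6: P[k] unchanged, delta_P[k] = 0
For k >= 6: P[k] shifts by exactly -7
Delta array: [0, 0, 0, 0, 0, 0, -7, -7]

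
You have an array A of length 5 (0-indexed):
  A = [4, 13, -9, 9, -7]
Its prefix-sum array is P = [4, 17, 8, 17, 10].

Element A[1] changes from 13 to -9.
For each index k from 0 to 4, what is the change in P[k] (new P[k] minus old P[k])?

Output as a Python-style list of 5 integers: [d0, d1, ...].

Answer: [0, -22, -22, -22, -22]

Derivation:
Element change: A[1] 13 -> -9, delta = -22
For k < 1: P[k] unchanged, delta_P[k] = 0
For k >= 1: P[k] shifts by exactly -22
Delta array: [0, -22, -22, -22, -22]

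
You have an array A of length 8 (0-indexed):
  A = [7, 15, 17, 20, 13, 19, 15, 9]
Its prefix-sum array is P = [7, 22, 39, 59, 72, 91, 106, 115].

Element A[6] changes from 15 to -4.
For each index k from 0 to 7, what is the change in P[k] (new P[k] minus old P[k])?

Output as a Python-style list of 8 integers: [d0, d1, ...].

Answer: [0, 0, 0, 0, 0, 0, -19, -19]

Derivation:
Element change: A[6] 15 -> -4, delta = -19
For k < 6: P[k] unchanged, delta_P[k] = 0
For k >= 6: P[k] shifts by exactly -19
Delta array: [0, 0, 0, 0, 0, 0, -19, -19]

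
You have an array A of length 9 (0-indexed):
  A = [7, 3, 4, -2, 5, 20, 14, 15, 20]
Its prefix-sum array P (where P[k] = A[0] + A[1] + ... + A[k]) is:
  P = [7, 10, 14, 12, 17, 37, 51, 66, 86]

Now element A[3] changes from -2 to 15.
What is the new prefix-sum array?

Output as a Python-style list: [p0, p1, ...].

Change: A[3] -2 -> 15, delta = 17
P[k] for k < 3: unchanged (A[3] not included)
P[k] for k >= 3: shift by delta = 17
  P[0] = 7 + 0 = 7
  P[1] = 10 + 0 = 10
  P[2] = 14 + 0 = 14
  P[3] = 12 + 17 = 29
  P[4] = 17 + 17 = 34
  P[5] = 37 + 17 = 54
  P[6] = 51 + 17 = 68
  P[7] = 66 + 17 = 83
  P[8] = 86 + 17 = 103

Answer: [7, 10, 14, 29, 34, 54, 68, 83, 103]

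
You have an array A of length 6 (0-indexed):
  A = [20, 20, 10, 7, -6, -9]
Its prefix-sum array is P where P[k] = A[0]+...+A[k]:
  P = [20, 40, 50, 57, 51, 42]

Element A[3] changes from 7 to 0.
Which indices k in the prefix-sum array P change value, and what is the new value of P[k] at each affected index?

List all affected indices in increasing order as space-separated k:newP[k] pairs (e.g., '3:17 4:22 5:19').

P[k] = A[0] + ... + A[k]
P[k] includes A[3] iff k >= 3
Affected indices: 3, 4, ..., 5; delta = -7
  P[3]: 57 + -7 = 50
  P[4]: 51 + -7 = 44
  P[5]: 42 + -7 = 35

Answer: 3:50 4:44 5:35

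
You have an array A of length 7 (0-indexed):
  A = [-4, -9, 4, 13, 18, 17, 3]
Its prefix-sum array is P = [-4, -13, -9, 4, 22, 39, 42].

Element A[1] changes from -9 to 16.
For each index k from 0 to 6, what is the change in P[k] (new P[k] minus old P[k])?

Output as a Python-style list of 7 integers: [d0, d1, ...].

Answer: [0, 25, 25, 25, 25, 25, 25]

Derivation:
Element change: A[1] -9 -> 16, delta = 25
For k < 1: P[k] unchanged, delta_P[k] = 0
For k >= 1: P[k] shifts by exactly 25
Delta array: [0, 25, 25, 25, 25, 25, 25]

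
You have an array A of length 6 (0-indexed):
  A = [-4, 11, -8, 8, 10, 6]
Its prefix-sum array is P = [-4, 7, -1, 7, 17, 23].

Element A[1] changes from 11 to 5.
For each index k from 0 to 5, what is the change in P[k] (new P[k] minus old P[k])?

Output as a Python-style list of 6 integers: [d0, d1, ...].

Answer: [0, -6, -6, -6, -6, -6]

Derivation:
Element change: A[1] 11 -> 5, delta = -6
For k < 1: P[k] unchanged, delta_P[k] = 0
For k >= 1: P[k] shifts by exactly -6
Delta array: [0, -6, -6, -6, -6, -6]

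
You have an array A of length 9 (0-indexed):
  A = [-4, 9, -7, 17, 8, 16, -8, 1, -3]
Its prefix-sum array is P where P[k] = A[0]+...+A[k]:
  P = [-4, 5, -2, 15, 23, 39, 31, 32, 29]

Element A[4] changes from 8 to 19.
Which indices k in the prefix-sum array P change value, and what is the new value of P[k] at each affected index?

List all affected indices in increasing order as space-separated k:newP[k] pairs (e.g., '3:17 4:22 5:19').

P[k] = A[0] + ... + A[k]
P[k] includes A[4] iff k >= 4
Affected indices: 4, 5, ..., 8; delta = 11
  P[4]: 23 + 11 = 34
  P[5]: 39 + 11 = 50
  P[6]: 31 + 11 = 42
  P[7]: 32 + 11 = 43
  P[8]: 29 + 11 = 40

Answer: 4:34 5:50 6:42 7:43 8:40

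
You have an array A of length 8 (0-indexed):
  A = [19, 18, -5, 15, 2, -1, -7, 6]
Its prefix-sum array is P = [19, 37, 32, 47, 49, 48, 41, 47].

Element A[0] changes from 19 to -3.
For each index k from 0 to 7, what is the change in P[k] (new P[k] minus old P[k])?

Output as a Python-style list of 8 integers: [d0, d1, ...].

Answer: [-22, -22, -22, -22, -22, -22, -22, -22]

Derivation:
Element change: A[0] 19 -> -3, delta = -22
For k < 0: P[k] unchanged, delta_P[k] = 0
For k >= 0: P[k] shifts by exactly -22
Delta array: [-22, -22, -22, -22, -22, -22, -22, -22]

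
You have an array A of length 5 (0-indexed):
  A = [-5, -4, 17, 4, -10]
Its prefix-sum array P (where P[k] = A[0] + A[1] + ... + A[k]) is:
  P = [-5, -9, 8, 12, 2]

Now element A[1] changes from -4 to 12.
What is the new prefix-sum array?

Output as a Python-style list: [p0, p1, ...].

Change: A[1] -4 -> 12, delta = 16
P[k] for k < 1: unchanged (A[1] not included)
P[k] for k >= 1: shift by delta = 16
  P[0] = -5 + 0 = -5
  P[1] = -9 + 16 = 7
  P[2] = 8 + 16 = 24
  P[3] = 12 + 16 = 28
  P[4] = 2 + 16 = 18

Answer: [-5, 7, 24, 28, 18]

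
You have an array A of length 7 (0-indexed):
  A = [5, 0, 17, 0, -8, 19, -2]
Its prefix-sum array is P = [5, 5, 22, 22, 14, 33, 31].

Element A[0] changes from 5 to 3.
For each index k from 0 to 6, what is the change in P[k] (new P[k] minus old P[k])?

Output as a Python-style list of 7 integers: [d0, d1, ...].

Element change: A[0] 5 -> 3, delta = -2
For k < 0: P[k] unchanged, delta_P[k] = 0
For k >= 0: P[k] shifts by exactly -2
Delta array: [-2, -2, -2, -2, -2, -2, -2]

Answer: [-2, -2, -2, -2, -2, -2, -2]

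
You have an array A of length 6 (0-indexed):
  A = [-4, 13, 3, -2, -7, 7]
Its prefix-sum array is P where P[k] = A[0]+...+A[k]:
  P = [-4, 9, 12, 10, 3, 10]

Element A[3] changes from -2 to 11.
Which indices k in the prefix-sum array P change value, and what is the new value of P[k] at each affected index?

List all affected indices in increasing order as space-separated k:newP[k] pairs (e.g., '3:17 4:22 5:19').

P[k] = A[0] + ... + A[k]
P[k] includes A[3] iff k >= 3
Affected indices: 3, 4, ..., 5; delta = 13
  P[3]: 10 + 13 = 23
  P[4]: 3 + 13 = 16
  P[5]: 10 + 13 = 23

Answer: 3:23 4:16 5:23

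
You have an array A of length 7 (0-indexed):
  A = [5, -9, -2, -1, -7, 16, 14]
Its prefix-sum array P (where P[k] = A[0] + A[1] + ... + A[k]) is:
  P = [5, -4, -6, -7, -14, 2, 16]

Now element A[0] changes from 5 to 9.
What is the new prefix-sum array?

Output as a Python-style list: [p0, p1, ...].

Change: A[0] 5 -> 9, delta = 4
P[k] for k < 0: unchanged (A[0] not included)
P[k] for k >= 0: shift by delta = 4
  P[0] = 5 + 4 = 9
  P[1] = -4 + 4 = 0
  P[2] = -6 + 4 = -2
  P[3] = -7 + 4 = -3
  P[4] = -14 + 4 = -10
  P[5] = 2 + 4 = 6
  P[6] = 16 + 4 = 20

Answer: [9, 0, -2, -3, -10, 6, 20]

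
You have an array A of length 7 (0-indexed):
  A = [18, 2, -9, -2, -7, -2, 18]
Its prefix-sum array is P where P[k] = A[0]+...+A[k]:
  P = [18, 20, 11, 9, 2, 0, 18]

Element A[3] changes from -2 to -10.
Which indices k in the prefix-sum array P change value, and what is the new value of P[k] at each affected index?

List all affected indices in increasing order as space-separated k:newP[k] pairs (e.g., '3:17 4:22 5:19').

Answer: 3:1 4:-6 5:-8 6:10

Derivation:
P[k] = A[0] + ... + A[k]
P[k] includes A[3] iff k >= 3
Affected indices: 3, 4, ..., 6; delta = -8
  P[3]: 9 + -8 = 1
  P[4]: 2 + -8 = -6
  P[5]: 0 + -8 = -8
  P[6]: 18 + -8 = 10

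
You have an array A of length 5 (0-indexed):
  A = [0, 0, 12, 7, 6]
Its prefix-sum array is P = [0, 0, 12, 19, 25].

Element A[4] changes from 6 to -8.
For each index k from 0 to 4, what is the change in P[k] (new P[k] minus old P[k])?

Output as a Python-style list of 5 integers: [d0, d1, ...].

Answer: [0, 0, 0, 0, -14]

Derivation:
Element change: A[4] 6 -> -8, delta = -14
For k < 4: P[k] unchanged, delta_P[k] = 0
For k >= 4: P[k] shifts by exactly -14
Delta array: [0, 0, 0, 0, -14]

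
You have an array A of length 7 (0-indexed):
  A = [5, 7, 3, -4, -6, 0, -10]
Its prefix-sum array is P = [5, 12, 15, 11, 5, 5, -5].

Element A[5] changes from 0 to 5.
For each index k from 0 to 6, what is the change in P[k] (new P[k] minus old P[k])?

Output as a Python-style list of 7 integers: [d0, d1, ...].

Answer: [0, 0, 0, 0, 0, 5, 5]

Derivation:
Element change: A[5] 0 -> 5, delta = 5
For k < 5: P[k] unchanged, delta_P[k] = 0
For k >= 5: P[k] shifts by exactly 5
Delta array: [0, 0, 0, 0, 0, 5, 5]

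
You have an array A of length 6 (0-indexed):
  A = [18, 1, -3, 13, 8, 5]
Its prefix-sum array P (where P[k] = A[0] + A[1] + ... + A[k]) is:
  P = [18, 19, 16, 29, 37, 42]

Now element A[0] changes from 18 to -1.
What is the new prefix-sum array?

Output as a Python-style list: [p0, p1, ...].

Answer: [-1, 0, -3, 10, 18, 23]

Derivation:
Change: A[0] 18 -> -1, delta = -19
P[k] for k < 0: unchanged (A[0] not included)
P[k] for k >= 0: shift by delta = -19
  P[0] = 18 + -19 = -1
  P[1] = 19 + -19 = 0
  P[2] = 16 + -19 = -3
  P[3] = 29 + -19 = 10
  P[4] = 37 + -19 = 18
  P[5] = 42 + -19 = 23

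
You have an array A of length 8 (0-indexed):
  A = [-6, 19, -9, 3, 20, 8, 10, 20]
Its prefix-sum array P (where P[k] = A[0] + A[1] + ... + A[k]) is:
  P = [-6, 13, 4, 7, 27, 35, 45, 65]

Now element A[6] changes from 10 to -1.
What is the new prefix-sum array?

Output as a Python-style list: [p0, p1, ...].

Change: A[6] 10 -> -1, delta = -11
P[k] for k < 6: unchanged (A[6] not included)
P[k] for k >= 6: shift by delta = -11
  P[0] = -6 + 0 = -6
  P[1] = 13 + 0 = 13
  P[2] = 4 + 0 = 4
  P[3] = 7 + 0 = 7
  P[4] = 27 + 0 = 27
  P[5] = 35 + 0 = 35
  P[6] = 45 + -11 = 34
  P[7] = 65 + -11 = 54

Answer: [-6, 13, 4, 7, 27, 35, 34, 54]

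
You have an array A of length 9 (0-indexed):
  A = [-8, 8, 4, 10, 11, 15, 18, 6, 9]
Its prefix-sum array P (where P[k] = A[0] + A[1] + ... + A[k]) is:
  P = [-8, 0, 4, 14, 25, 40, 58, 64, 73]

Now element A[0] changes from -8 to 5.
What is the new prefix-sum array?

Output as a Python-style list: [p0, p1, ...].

Answer: [5, 13, 17, 27, 38, 53, 71, 77, 86]

Derivation:
Change: A[0] -8 -> 5, delta = 13
P[k] for k < 0: unchanged (A[0] not included)
P[k] for k >= 0: shift by delta = 13
  P[0] = -8 + 13 = 5
  P[1] = 0 + 13 = 13
  P[2] = 4 + 13 = 17
  P[3] = 14 + 13 = 27
  P[4] = 25 + 13 = 38
  P[5] = 40 + 13 = 53
  P[6] = 58 + 13 = 71
  P[7] = 64 + 13 = 77
  P[8] = 73 + 13 = 86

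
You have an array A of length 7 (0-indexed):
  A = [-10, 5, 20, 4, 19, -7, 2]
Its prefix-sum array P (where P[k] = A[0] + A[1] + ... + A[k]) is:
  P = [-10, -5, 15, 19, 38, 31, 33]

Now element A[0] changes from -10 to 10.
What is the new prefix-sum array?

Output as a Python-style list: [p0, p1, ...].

Answer: [10, 15, 35, 39, 58, 51, 53]

Derivation:
Change: A[0] -10 -> 10, delta = 20
P[k] for k < 0: unchanged (A[0] not included)
P[k] for k >= 0: shift by delta = 20
  P[0] = -10 + 20 = 10
  P[1] = -5 + 20 = 15
  P[2] = 15 + 20 = 35
  P[3] = 19 + 20 = 39
  P[4] = 38 + 20 = 58
  P[5] = 31 + 20 = 51
  P[6] = 33 + 20 = 53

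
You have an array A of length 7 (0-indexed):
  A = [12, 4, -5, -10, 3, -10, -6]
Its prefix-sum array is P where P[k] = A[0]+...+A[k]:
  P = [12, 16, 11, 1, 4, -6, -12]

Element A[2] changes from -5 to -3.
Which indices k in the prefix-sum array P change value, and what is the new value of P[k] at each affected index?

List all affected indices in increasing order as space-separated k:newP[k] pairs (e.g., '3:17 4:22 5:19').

Answer: 2:13 3:3 4:6 5:-4 6:-10

Derivation:
P[k] = A[0] + ... + A[k]
P[k] includes A[2] iff k >= 2
Affected indices: 2, 3, ..., 6; delta = 2
  P[2]: 11 + 2 = 13
  P[3]: 1 + 2 = 3
  P[4]: 4 + 2 = 6
  P[5]: -6 + 2 = -4
  P[6]: -12 + 2 = -10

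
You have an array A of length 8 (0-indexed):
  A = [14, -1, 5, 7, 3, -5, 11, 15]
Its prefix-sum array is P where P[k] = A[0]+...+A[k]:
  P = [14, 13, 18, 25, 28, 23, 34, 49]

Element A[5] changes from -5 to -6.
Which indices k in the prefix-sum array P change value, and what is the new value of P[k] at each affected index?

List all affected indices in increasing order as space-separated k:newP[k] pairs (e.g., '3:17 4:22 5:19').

P[k] = A[0] + ... + A[k]
P[k] includes A[5] iff k >= 5
Affected indices: 5, 6, ..., 7; delta = -1
  P[5]: 23 + -1 = 22
  P[6]: 34 + -1 = 33
  P[7]: 49 + -1 = 48

Answer: 5:22 6:33 7:48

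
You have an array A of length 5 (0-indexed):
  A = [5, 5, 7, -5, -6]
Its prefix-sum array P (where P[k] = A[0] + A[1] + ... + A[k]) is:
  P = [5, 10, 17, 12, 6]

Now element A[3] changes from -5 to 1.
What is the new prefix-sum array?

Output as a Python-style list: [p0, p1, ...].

Answer: [5, 10, 17, 18, 12]

Derivation:
Change: A[3] -5 -> 1, delta = 6
P[k] for k < 3: unchanged (A[3] not included)
P[k] for k >= 3: shift by delta = 6
  P[0] = 5 + 0 = 5
  P[1] = 10 + 0 = 10
  P[2] = 17 + 0 = 17
  P[3] = 12 + 6 = 18
  P[4] = 6 + 6 = 12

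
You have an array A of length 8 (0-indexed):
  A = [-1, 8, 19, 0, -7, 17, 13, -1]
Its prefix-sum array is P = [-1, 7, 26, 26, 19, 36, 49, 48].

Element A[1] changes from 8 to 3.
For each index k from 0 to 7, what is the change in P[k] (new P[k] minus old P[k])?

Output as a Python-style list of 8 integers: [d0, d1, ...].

Element change: A[1] 8 -> 3, delta = -5
For k < 1: P[k] unchanged, delta_P[k] = 0
For k >= 1: P[k] shifts by exactly -5
Delta array: [0, -5, -5, -5, -5, -5, -5, -5]

Answer: [0, -5, -5, -5, -5, -5, -5, -5]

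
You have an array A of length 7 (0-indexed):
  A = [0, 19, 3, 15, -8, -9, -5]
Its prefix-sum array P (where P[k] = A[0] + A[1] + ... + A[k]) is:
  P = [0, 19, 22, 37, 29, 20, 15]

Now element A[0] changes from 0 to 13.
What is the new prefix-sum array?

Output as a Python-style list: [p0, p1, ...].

Answer: [13, 32, 35, 50, 42, 33, 28]

Derivation:
Change: A[0] 0 -> 13, delta = 13
P[k] for k < 0: unchanged (A[0] not included)
P[k] for k >= 0: shift by delta = 13
  P[0] = 0 + 13 = 13
  P[1] = 19 + 13 = 32
  P[2] = 22 + 13 = 35
  P[3] = 37 + 13 = 50
  P[4] = 29 + 13 = 42
  P[5] = 20 + 13 = 33
  P[6] = 15 + 13 = 28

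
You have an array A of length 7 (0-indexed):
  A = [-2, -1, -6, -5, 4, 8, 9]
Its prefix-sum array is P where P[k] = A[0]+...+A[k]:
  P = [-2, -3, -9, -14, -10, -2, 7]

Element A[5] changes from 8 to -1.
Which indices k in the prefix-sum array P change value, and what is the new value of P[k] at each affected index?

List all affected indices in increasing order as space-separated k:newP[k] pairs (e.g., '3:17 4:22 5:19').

Answer: 5:-11 6:-2

Derivation:
P[k] = A[0] + ... + A[k]
P[k] includes A[5] iff k >= 5
Affected indices: 5, 6, ..., 6; delta = -9
  P[5]: -2 + -9 = -11
  P[6]: 7 + -9 = -2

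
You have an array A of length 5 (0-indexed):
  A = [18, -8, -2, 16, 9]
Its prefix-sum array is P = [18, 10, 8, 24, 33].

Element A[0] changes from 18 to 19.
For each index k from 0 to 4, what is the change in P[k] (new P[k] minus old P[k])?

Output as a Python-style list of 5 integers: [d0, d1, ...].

Answer: [1, 1, 1, 1, 1]

Derivation:
Element change: A[0] 18 -> 19, delta = 1
For k < 0: P[k] unchanged, delta_P[k] = 0
For k >= 0: P[k] shifts by exactly 1
Delta array: [1, 1, 1, 1, 1]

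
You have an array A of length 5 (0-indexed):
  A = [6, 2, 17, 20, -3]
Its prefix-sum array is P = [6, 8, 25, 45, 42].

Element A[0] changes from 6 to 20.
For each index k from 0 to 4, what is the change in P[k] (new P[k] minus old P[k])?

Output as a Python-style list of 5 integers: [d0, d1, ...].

Element change: A[0] 6 -> 20, delta = 14
For k < 0: P[k] unchanged, delta_P[k] = 0
For k >= 0: P[k] shifts by exactly 14
Delta array: [14, 14, 14, 14, 14]

Answer: [14, 14, 14, 14, 14]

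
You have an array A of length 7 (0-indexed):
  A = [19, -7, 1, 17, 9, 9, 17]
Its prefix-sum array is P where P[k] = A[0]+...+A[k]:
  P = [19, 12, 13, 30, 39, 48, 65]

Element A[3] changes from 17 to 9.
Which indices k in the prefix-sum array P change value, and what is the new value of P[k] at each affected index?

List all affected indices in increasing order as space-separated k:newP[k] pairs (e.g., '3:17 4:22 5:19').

P[k] = A[0] + ... + A[k]
P[k] includes A[3] iff k >= 3
Affected indices: 3, 4, ..., 6; delta = -8
  P[3]: 30 + -8 = 22
  P[4]: 39 + -8 = 31
  P[5]: 48 + -8 = 40
  P[6]: 65 + -8 = 57

Answer: 3:22 4:31 5:40 6:57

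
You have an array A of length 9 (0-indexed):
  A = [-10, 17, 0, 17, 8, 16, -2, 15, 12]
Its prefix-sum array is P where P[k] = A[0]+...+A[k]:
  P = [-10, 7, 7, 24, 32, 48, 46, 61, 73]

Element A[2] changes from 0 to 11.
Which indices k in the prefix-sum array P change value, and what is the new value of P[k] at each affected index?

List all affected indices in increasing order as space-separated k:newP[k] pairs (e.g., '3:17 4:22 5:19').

P[k] = A[0] + ... + A[k]
P[k] includes A[2] iff k >= 2
Affected indices: 2, 3, ..., 8; delta = 11
  P[2]: 7 + 11 = 18
  P[3]: 24 + 11 = 35
  P[4]: 32 + 11 = 43
  P[5]: 48 + 11 = 59
  P[6]: 46 + 11 = 57
  P[7]: 61 + 11 = 72
  P[8]: 73 + 11 = 84

Answer: 2:18 3:35 4:43 5:59 6:57 7:72 8:84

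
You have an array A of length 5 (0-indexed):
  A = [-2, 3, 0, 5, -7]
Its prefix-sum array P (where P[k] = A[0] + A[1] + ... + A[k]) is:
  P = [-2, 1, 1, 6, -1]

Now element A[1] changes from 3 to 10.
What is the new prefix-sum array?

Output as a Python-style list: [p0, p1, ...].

Answer: [-2, 8, 8, 13, 6]

Derivation:
Change: A[1] 3 -> 10, delta = 7
P[k] for k < 1: unchanged (A[1] not included)
P[k] for k >= 1: shift by delta = 7
  P[0] = -2 + 0 = -2
  P[1] = 1 + 7 = 8
  P[2] = 1 + 7 = 8
  P[3] = 6 + 7 = 13
  P[4] = -1 + 7 = 6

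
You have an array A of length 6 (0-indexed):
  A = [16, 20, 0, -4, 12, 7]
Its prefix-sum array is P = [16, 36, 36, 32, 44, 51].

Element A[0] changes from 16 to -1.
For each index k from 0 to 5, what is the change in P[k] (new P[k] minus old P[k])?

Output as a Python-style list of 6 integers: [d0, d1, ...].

Answer: [-17, -17, -17, -17, -17, -17]

Derivation:
Element change: A[0] 16 -> -1, delta = -17
For k < 0: P[k] unchanged, delta_P[k] = 0
For k >= 0: P[k] shifts by exactly -17
Delta array: [-17, -17, -17, -17, -17, -17]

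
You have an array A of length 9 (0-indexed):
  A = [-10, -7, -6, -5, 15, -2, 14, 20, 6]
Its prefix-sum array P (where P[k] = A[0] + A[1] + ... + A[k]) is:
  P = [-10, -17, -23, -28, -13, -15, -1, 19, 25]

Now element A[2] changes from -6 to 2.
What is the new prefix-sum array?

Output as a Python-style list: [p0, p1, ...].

Change: A[2] -6 -> 2, delta = 8
P[k] for k < 2: unchanged (A[2] not included)
P[k] for k >= 2: shift by delta = 8
  P[0] = -10 + 0 = -10
  P[1] = -17 + 0 = -17
  P[2] = -23 + 8 = -15
  P[3] = -28 + 8 = -20
  P[4] = -13 + 8 = -5
  P[5] = -15 + 8 = -7
  P[6] = -1 + 8 = 7
  P[7] = 19 + 8 = 27
  P[8] = 25 + 8 = 33

Answer: [-10, -17, -15, -20, -5, -7, 7, 27, 33]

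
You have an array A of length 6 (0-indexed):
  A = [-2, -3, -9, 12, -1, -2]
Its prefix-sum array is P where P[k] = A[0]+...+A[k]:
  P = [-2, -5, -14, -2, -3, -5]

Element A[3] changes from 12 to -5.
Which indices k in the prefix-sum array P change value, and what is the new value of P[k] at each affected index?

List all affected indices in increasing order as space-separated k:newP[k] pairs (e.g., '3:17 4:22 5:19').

Answer: 3:-19 4:-20 5:-22

Derivation:
P[k] = A[0] + ... + A[k]
P[k] includes A[3] iff k >= 3
Affected indices: 3, 4, ..., 5; delta = -17
  P[3]: -2 + -17 = -19
  P[4]: -3 + -17 = -20
  P[5]: -5 + -17 = -22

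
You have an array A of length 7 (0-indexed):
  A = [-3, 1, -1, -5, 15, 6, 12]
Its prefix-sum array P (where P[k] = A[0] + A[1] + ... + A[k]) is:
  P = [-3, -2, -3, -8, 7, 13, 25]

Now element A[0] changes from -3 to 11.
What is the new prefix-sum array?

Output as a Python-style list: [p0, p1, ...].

Change: A[0] -3 -> 11, delta = 14
P[k] for k < 0: unchanged (A[0] not included)
P[k] for k >= 0: shift by delta = 14
  P[0] = -3 + 14 = 11
  P[1] = -2 + 14 = 12
  P[2] = -3 + 14 = 11
  P[3] = -8 + 14 = 6
  P[4] = 7 + 14 = 21
  P[5] = 13 + 14 = 27
  P[6] = 25 + 14 = 39

Answer: [11, 12, 11, 6, 21, 27, 39]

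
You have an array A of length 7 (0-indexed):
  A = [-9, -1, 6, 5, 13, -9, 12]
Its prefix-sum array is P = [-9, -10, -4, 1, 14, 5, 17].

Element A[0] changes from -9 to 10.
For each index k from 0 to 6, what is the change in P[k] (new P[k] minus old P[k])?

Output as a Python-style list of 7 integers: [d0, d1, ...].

Element change: A[0] -9 -> 10, delta = 19
For k < 0: P[k] unchanged, delta_P[k] = 0
For k >= 0: P[k] shifts by exactly 19
Delta array: [19, 19, 19, 19, 19, 19, 19]

Answer: [19, 19, 19, 19, 19, 19, 19]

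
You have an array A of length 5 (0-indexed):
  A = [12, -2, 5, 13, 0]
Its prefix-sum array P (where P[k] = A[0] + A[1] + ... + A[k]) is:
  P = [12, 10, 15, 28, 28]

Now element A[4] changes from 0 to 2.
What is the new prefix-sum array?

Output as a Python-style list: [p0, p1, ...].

Answer: [12, 10, 15, 28, 30]

Derivation:
Change: A[4] 0 -> 2, delta = 2
P[k] for k < 4: unchanged (A[4] not included)
P[k] for k >= 4: shift by delta = 2
  P[0] = 12 + 0 = 12
  P[1] = 10 + 0 = 10
  P[2] = 15 + 0 = 15
  P[3] = 28 + 0 = 28
  P[4] = 28 + 2 = 30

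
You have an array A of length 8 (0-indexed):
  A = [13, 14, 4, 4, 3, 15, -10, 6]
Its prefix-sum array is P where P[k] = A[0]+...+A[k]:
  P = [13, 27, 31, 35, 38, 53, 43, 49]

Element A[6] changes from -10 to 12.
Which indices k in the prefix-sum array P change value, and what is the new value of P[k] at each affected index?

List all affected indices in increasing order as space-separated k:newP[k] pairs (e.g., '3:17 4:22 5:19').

Answer: 6:65 7:71

Derivation:
P[k] = A[0] + ... + A[k]
P[k] includes A[6] iff k >= 6
Affected indices: 6, 7, ..., 7; delta = 22
  P[6]: 43 + 22 = 65
  P[7]: 49 + 22 = 71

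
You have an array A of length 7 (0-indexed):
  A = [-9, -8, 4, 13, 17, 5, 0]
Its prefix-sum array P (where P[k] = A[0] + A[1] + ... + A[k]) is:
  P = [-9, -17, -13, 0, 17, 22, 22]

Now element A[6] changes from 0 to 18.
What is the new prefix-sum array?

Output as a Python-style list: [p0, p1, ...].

Answer: [-9, -17, -13, 0, 17, 22, 40]

Derivation:
Change: A[6] 0 -> 18, delta = 18
P[k] for k < 6: unchanged (A[6] not included)
P[k] for k >= 6: shift by delta = 18
  P[0] = -9 + 0 = -9
  P[1] = -17 + 0 = -17
  P[2] = -13 + 0 = -13
  P[3] = 0 + 0 = 0
  P[4] = 17 + 0 = 17
  P[5] = 22 + 0 = 22
  P[6] = 22 + 18 = 40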